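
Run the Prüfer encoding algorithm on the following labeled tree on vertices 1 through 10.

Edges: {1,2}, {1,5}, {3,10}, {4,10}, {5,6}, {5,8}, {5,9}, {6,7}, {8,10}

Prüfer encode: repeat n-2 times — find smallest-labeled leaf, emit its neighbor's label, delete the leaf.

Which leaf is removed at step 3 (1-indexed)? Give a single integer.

Answer: 3

Derivation:
Step 1: current leaves = {2,3,4,7,9}. Remove leaf 2 (neighbor: 1).
Step 2: current leaves = {1,3,4,7,9}. Remove leaf 1 (neighbor: 5).
Step 3: current leaves = {3,4,7,9}. Remove leaf 3 (neighbor: 10).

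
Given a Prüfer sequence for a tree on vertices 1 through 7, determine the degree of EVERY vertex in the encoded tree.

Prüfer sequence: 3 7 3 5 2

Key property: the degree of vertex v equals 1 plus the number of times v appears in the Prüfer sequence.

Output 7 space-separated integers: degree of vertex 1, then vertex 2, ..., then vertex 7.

Answer: 1 2 3 1 2 1 2

Derivation:
p_1 = 3: count[3] becomes 1
p_2 = 7: count[7] becomes 1
p_3 = 3: count[3] becomes 2
p_4 = 5: count[5] becomes 1
p_5 = 2: count[2] becomes 1
Degrees (1 + count): deg[1]=1+0=1, deg[2]=1+1=2, deg[3]=1+2=3, deg[4]=1+0=1, deg[5]=1+1=2, deg[6]=1+0=1, deg[7]=1+1=2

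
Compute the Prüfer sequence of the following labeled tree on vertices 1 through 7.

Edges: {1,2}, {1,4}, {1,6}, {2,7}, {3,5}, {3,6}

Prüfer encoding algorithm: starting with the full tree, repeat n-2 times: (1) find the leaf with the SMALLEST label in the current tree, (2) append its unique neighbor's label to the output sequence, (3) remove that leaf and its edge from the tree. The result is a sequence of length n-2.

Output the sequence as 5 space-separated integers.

Answer: 1 3 6 1 2

Derivation:
Step 1: leaves = {4,5,7}. Remove smallest leaf 4, emit neighbor 1.
Step 2: leaves = {5,7}. Remove smallest leaf 5, emit neighbor 3.
Step 3: leaves = {3,7}. Remove smallest leaf 3, emit neighbor 6.
Step 4: leaves = {6,7}. Remove smallest leaf 6, emit neighbor 1.
Step 5: leaves = {1,7}. Remove smallest leaf 1, emit neighbor 2.
Done: 2 vertices remain (2, 7). Sequence = [1 3 6 1 2]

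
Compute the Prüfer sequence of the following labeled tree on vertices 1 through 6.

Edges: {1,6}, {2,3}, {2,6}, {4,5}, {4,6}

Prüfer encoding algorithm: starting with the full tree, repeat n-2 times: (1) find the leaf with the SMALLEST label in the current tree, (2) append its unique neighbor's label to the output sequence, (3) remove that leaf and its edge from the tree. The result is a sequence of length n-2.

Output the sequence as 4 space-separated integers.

Step 1: leaves = {1,3,5}. Remove smallest leaf 1, emit neighbor 6.
Step 2: leaves = {3,5}. Remove smallest leaf 3, emit neighbor 2.
Step 3: leaves = {2,5}. Remove smallest leaf 2, emit neighbor 6.
Step 4: leaves = {5,6}. Remove smallest leaf 5, emit neighbor 4.
Done: 2 vertices remain (4, 6). Sequence = [6 2 6 4]

Answer: 6 2 6 4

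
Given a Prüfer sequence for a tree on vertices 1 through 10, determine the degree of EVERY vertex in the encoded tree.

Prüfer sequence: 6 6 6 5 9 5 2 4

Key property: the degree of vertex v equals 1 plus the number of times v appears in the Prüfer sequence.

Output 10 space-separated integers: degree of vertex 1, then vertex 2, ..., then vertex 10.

p_1 = 6: count[6] becomes 1
p_2 = 6: count[6] becomes 2
p_3 = 6: count[6] becomes 3
p_4 = 5: count[5] becomes 1
p_5 = 9: count[9] becomes 1
p_6 = 5: count[5] becomes 2
p_7 = 2: count[2] becomes 1
p_8 = 4: count[4] becomes 1
Degrees (1 + count): deg[1]=1+0=1, deg[2]=1+1=2, deg[3]=1+0=1, deg[4]=1+1=2, deg[5]=1+2=3, deg[6]=1+3=4, deg[7]=1+0=1, deg[8]=1+0=1, deg[9]=1+1=2, deg[10]=1+0=1

Answer: 1 2 1 2 3 4 1 1 2 1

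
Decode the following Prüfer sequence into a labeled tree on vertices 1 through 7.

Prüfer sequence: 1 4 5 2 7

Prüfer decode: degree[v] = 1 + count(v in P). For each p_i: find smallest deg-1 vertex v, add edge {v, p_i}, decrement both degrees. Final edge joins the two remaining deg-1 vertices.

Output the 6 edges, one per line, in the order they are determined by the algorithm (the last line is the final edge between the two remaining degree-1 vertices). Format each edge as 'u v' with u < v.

Answer: 1 3
1 4
4 5
2 5
2 7
6 7

Derivation:
Initial degrees: {1:2, 2:2, 3:1, 4:2, 5:2, 6:1, 7:2}
Step 1: smallest deg-1 vertex = 3, p_1 = 1. Add edge {1,3}. Now deg[3]=0, deg[1]=1.
Step 2: smallest deg-1 vertex = 1, p_2 = 4. Add edge {1,4}. Now deg[1]=0, deg[4]=1.
Step 3: smallest deg-1 vertex = 4, p_3 = 5. Add edge {4,5}. Now deg[4]=0, deg[5]=1.
Step 4: smallest deg-1 vertex = 5, p_4 = 2. Add edge {2,5}. Now deg[5]=0, deg[2]=1.
Step 5: smallest deg-1 vertex = 2, p_5 = 7. Add edge {2,7}. Now deg[2]=0, deg[7]=1.
Final: two remaining deg-1 vertices are 6, 7. Add edge {6,7}.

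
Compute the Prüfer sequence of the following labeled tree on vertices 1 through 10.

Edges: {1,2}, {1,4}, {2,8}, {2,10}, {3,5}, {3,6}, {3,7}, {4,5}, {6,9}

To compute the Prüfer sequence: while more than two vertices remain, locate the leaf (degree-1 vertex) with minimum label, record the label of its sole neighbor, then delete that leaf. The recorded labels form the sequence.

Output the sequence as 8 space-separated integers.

Answer: 3 2 6 3 5 4 1 2

Derivation:
Step 1: leaves = {7,8,9,10}. Remove smallest leaf 7, emit neighbor 3.
Step 2: leaves = {8,9,10}. Remove smallest leaf 8, emit neighbor 2.
Step 3: leaves = {9,10}. Remove smallest leaf 9, emit neighbor 6.
Step 4: leaves = {6,10}. Remove smallest leaf 6, emit neighbor 3.
Step 5: leaves = {3,10}. Remove smallest leaf 3, emit neighbor 5.
Step 6: leaves = {5,10}. Remove smallest leaf 5, emit neighbor 4.
Step 7: leaves = {4,10}. Remove smallest leaf 4, emit neighbor 1.
Step 8: leaves = {1,10}. Remove smallest leaf 1, emit neighbor 2.
Done: 2 vertices remain (2, 10). Sequence = [3 2 6 3 5 4 1 2]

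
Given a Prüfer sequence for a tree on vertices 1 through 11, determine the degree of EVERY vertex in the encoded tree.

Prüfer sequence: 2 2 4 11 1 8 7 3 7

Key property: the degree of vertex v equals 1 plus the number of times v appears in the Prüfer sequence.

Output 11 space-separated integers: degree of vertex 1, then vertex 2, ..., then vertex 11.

Answer: 2 3 2 2 1 1 3 2 1 1 2

Derivation:
p_1 = 2: count[2] becomes 1
p_2 = 2: count[2] becomes 2
p_3 = 4: count[4] becomes 1
p_4 = 11: count[11] becomes 1
p_5 = 1: count[1] becomes 1
p_6 = 8: count[8] becomes 1
p_7 = 7: count[7] becomes 1
p_8 = 3: count[3] becomes 1
p_9 = 7: count[7] becomes 2
Degrees (1 + count): deg[1]=1+1=2, deg[2]=1+2=3, deg[3]=1+1=2, deg[4]=1+1=2, deg[5]=1+0=1, deg[6]=1+0=1, deg[7]=1+2=3, deg[8]=1+1=2, deg[9]=1+0=1, deg[10]=1+0=1, deg[11]=1+1=2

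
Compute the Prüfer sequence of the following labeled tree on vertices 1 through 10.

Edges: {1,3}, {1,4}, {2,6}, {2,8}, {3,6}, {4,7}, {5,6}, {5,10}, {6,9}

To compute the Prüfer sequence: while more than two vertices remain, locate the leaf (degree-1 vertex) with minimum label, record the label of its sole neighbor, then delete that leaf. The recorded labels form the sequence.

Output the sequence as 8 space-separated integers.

Answer: 4 1 3 6 2 6 6 5

Derivation:
Step 1: leaves = {7,8,9,10}. Remove smallest leaf 7, emit neighbor 4.
Step 2: leaves = {4,8,9,10}. Remove smallest leaf 4, emit neighbor 1.
Step 3: leaves = {1,8,9,10}. Remove smallest leaf 1, emit neighbor 3.
Step 4: leaves = {3,8,9,10}. Remove smallest leaf 3, emit neighbor 6.
Step 5: leaves = {8,9,10}. Remove smallest leaf 8, emit neighbor 2.
Step 6: leaves = {2,9,10}. Remove smallest leaf 2, emit neighbor 6.
Step 7: leaves = {9,10}. Remove smallest leaf 9, emit neighbor 6.
Step 8: leaves = {6,10}. Remove smallest leaf 6, emit neighbor 5.
Done: 2 vertices remain (5, 10). Sequence = [4 1 3 6 2 6 6 5]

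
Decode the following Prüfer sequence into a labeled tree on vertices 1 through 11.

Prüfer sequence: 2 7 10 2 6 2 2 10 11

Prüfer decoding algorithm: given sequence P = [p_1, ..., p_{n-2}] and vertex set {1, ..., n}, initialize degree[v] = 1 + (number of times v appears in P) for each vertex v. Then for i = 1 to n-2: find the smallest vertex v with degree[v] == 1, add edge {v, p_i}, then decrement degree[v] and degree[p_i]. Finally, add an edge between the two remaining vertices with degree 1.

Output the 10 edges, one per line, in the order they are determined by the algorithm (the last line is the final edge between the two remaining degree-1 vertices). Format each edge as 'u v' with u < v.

Initial degrees: {1:1, 2:5, 3:1, 4:1, 5:1, 6:2, 7:2, 8:1, 9:1, 10:3, 11:2}
Step 1: smallest deg-1 vertex = 1, p_1 = 2. Add edge {1,2}. Now deg[1]=0, deg[2]=4.
Step 2: smallest deg-1 vertex = 3, p_2 = 7. Add edge {3,7}. Now deg[3]=0, deg[7]=1.
Step 3: smallest deg-1 vertex = 4, p_3 = 10. Add edge {4,10}. Now deg[4]=0, deg[10]=2.
Step 4: smallest deg-1 vertex = 5, p_4 = 2. Add edge {2,5}. Now deg[5]=0, deg[2]=3.
Step 5: smallest deg-1 vertex = 7, p_5 = 6. Add edge {6,7}. Now deg[7]=0, deg[6]=1.
Step 6: smallest deg-1 vertex = 6, p_6 = 2. Add edge {2,6}. Now deg[6]=0, deg[2]=2.
Step 7: smallest deg-1 vertex = 8, p_7 = 2. Add edge {2,8}. Now deg[8]=0, deg[2]=1.
Step 8: smallest deg-1 vertex = 2, p_8 = 10. Add edge {2,10}. Now deg[2]=0, deg[10]=1.
Step 9: smallest deg-1 vertex = 9, p_9 = 11. Add edge {9,11}. Now deg[9]=0, deg[11]=1.
Final: two remaining deg-1 vertices are 10, 11. Add edge {10,11}.

Answer: 1 2
3 7
4 10
2 5
6 7
2 6
2 8
2 10
9 11
10 11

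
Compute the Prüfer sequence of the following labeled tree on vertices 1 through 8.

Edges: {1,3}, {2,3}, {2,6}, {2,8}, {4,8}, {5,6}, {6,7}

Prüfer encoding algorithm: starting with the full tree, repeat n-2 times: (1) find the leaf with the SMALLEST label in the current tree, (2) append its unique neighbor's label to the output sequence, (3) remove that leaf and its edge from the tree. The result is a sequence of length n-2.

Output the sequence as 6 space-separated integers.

Answer: 3 2 8 6 6 2

Derivation:
Step 1: leaves = {1,4,5,7}. Remove smallest leaf 1, emit neighbor 3.
Step 2: leaves = {3,4,5,7}. Remove smallest leaf 3, emit neighbor 2.
Step 3: leaves = {4,5,7}. Remove smallest leaf 4, emit neighbor 8.
Step 4: leaves = {5,7,8}. Remove smallest leaf 5, emit neighbor 6.
Step 5: leaves = {7,8}. Remove smallest leaf 7, emit neighbor 6.
Step 6: leaves = {6,8}. Remove smallest leaf 6, emit neighbor 2.
Done: 2 vertices remain (2, 8). Sequence = [3 2 8 6 6 2]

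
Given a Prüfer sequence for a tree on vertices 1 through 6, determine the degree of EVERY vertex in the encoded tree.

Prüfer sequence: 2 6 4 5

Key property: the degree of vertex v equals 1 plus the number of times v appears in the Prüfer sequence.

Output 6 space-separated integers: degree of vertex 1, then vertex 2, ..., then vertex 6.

p_1 = 2: count[2] becomes 1
p_2 = 6: count[6] becomes 1
p_3 = 4: count[4] becomes 1
p_4 = 5: count[5] becomes 1
Degrees (1 + count): deg[1]=1+0=1, deg[2]=1+1=2, deg[3]=1+0=1, deg[4]=1+1=2, deg[5]=1+1=2, deg[6]=1+1=2

Answer: 1 2 1 2 2 2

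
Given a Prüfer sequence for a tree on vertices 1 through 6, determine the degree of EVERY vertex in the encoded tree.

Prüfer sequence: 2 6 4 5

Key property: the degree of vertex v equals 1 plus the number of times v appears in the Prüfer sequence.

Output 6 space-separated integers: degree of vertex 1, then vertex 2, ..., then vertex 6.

Answer: 1 2 1 2 2 2

Derivation:
p_1 = 2: count[2] becomes 1
p_2 = 6: count[6] becomes 1
p_3 = 4: count[4] becomes 1
p_4 = 5: count[5] becomes 1
Degrees (1 + count): deg[1]=1+0=1, deg[2]=1+1=2, deg[3]=1+0=1, deg[4]=1+1=2, deg[5]=1+1=2, deg[6]=1+1=2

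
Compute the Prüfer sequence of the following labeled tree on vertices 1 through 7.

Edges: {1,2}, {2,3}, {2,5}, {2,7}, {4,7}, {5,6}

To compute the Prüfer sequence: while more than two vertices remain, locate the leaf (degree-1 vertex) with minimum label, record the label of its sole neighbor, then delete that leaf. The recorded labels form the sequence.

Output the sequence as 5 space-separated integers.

Answer: 2 2 7 5 2

Derivation:
Step 1: leaves = {1,3,4,6}. Remove smallest leaf 1, emit neighbor 2.
Step 2: leaves = {3,4,6}. Remove smallest leaf 3, emit neighbor 2.
Step 3: leaves = {4,6}. Remove smallest leaf 4, emit neighbor 7.
Step 4: leaves = {6,7}. Remove smallest leaf 6, emit neighbor 5.
Step 5: leaves = {5,7}. Remove smallest leaf 5, emit neighbor 2.
Done: 2 vertices remain (2, 7). Sequence = [2 2 7 5 2]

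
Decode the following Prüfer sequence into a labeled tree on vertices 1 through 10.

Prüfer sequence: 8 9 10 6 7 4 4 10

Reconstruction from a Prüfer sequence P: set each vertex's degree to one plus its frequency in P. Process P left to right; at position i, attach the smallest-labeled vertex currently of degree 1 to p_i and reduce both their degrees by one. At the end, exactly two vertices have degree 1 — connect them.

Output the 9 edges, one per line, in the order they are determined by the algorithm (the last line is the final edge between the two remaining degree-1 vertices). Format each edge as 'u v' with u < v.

Initial degrees: {1:1, 2:1, 3:1, 4:3, 5:1, 6:2, 7:2, 8:2, 9:2, 10:3}
Step 1: smallest deg-1 vertex = 1, p_1 = 8. Add edge {1,8}. Now deg[1]=0, deg[8]=1.
Step 2: smallest deg-1 vertex = 2, p_2 = 9. Add edge {2,9}. Now deg[2]=0, deg[9]=1.
Step 3: smallest deg-1 vertex = 3, p_3 = 10. Add edge {3,10}. Now deg[3]=0, deg[10]=2.
Step 4: smallest deg-1 vertex = 5, p_4 = 6. Add edge {5,6}. Now deg[5]=0, deg[6]=1.
Step 5: smallest deg-1 vertex = 6, p_5 = 7. Add edge {6,7}. Now deg[6]=0, deg[7]=1.
Step 6: smallest deg-1 vertex = 7, p_6 = 4. Add edge {4,7}. Now deg[7]=0, deg[4]=2.
Step 7: smallest deg-1 vertex = 8, p_7 = 4. Add edge {4,8}. Now deg[8]=0, deg[4]=1.
Step 8: smallest deg-1 vertex = 4, p_8 = 10. Add edge {4,10}. Now deg[4]=0, deg[10]=1.
Final: two remaining deg-1 vertices are 9, 10. Add edge {9,10}.

Answer: 1 8
2 9
3 10
5 6
6 7
4 7
4 8
4 10
9 10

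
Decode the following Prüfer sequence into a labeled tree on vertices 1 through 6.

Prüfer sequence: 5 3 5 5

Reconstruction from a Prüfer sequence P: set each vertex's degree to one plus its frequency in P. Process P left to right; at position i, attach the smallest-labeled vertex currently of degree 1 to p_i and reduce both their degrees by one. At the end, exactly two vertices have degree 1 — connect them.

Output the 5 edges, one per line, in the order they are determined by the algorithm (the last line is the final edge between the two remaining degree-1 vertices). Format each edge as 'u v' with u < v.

Initial degrees: {1:1, 2:1, 3:2, 4:1, 5:4, 6:1}
Step 1: smallest deg-1 vertex = 1, p_1 = 5. Add edge {1,5}. Now deg[1]=0, deg[5]=3.
Step 2: smallest deg-1 vertex = 2, p_2 = 3. Add edge {2,3}. Now deg[2]=0, deg[3]=1.
Step 3: smallest deg-1 vertex = 3, p_3 = 5. Add edge {3,5}. Now deg[3]=0, deg[5]=2.
Step 4: smallest deg-1 vertex = 4, p_4 = 5. Add edge {4,5}. Now deg[4]=0, deg[5]=1.
Final: two remaining deg-1 vertices are 5, 6. Add edge {5,6}.

Answer: 1 5
2 3
3 5
4 5
5 6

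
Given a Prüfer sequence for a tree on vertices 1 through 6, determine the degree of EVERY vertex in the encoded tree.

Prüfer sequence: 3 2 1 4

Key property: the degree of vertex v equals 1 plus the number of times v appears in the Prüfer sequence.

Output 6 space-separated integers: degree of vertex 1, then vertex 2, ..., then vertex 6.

p_1 = 3: count[3] becomes 1
p_2 = 2: count[2] becomes 1
p_3 = 1: count[1] becomes 1
p_4 = 4: count[4] becomes 1
Degrees (1 + count): deg[1]=1+1=2, deg[2]=1+1=2, deg[3]=1+1=2, deg[4]=1+1=2, deg[5]=1+0=1, deg[6]=1+0=1

Answer: 2 2 2 2 1 1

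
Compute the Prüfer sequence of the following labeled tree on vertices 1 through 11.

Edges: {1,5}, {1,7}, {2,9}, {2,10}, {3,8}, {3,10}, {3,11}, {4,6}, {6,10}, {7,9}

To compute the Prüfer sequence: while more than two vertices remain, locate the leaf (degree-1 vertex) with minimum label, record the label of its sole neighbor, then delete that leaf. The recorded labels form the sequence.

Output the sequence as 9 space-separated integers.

Step 1: leaves = {4,5,8,11}. Remove smallest leaf 4, emit neighbor 6.
Step 2: leaves = {5,6,8,11}. Remove smallest leaf 5, emit neighbor 1.
Step 3: leaves = {1,6,8,11}. Remove smallest leaf 1, emit neighbor 7.
Step 4: leaves = {6,7,8,11}. Remove smallest leaf 6, emit neighbor 10.
Step 5: leaves = {7,8,11}. Remove smallest leaf 7, emit neighbor 9.
Step 6: leaves = {8,9,11}. Remove smallest leaf 8, emit neighbor 3.
Step 7: leaves = {9,11}. Remove smallest leaf 9, emit neighbor 2.
Step 8: leaves = {2,11}. Remove smallest leaf 2, emit neighbor 10.
Step 9: leaves = {10,11}. Remove smallest leaf 10, emit neighbor 3.
Done: 2 vertices remain (3, 11). Sequence = [6 1 7 10 9 3 2 10 3]

Answer: 6 1 7 10 9 3 2 10 3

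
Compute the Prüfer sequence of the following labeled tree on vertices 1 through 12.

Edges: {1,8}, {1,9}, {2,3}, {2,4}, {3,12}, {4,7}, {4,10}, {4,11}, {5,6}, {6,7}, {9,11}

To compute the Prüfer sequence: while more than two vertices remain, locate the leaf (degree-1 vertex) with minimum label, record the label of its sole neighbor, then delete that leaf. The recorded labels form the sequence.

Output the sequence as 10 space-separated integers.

Step 1: leaves = {5,8,10,12}. Remove smallest leaf 5, emit neighbor 6.
Step 2: leaves = {6,8,10,12}. Remove smallest leaf 6, emit neighbor 7.
Step 3: leaves = {7,8,10,12}. Remove smallest leaf 7, emit neighbor 4.
Step 4: leaves = {8,10,12}. Remove smallest leaf 8, emit neighbor 1.
Step 5: leaves = {1,10,12}. Remove smallest leaf 1, emit neighbor 9.
Step 6: leaves = {9,10,12}. Remove smallest leaf 9, emit neighbor 11.
Step 7: leaves = {10,11,12}. Remove smallest leaf 10, emit neighbor 4.
Step 8: leaves = {11,12}. Remove smallest leaf 11, emit neighbor 4.
Step 9: leaves = {4,12}. Remove smallest leaf 4, emit neighbor 2.
Step 10: leaves = {2,12}. Remove smallest leaf 2, emit neighbor 3.
Done: 2 vertices remain (3, 12). Sequence = [6 7 4 1 9 11 4 4 2 3]

Answer: 6 7 4 1 9 11 4 4 2 3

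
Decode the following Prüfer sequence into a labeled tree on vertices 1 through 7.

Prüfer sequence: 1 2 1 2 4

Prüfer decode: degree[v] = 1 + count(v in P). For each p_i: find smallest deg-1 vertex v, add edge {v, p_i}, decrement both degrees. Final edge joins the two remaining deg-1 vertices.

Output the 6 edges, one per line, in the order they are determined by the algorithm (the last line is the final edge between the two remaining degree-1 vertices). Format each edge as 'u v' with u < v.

Initial degrees: {1:3, 2:3, 3:1, 4:2, 5:1, 6:1, 7:1}
Step 1: smallest deg-1 vertex = 3, p_1 = 1. Add edge {1,3}. Now deg[3]=0, deg[1]=2.
Step 2: smallest deg-1 vertex = 5, p_2 = 2. Add edge {2,5}. Now deg[5]=0, deg[2]=2.
Step 3: smallest deg-1 vertex = 6, p_3 = 1. Add edge {1,6}. Now deg[6]=0, deg[1]=1.
Step 4: smallest deg-1 vertex = 1, p_4 = 2. Add edge {1,2}. Now deg[1]=0, deg[2]=1.
Step 5: smallest deg-1 vertex = 2, p_5 = 4. Add edge {2,4}. Now deg[2]=0, deg[4]=1.
Final: two remaining deg-1 vertices are 4, 7. Add edge {4,7}.

Answer: 1 3
2 5
1 6
1 2
2 4
4 7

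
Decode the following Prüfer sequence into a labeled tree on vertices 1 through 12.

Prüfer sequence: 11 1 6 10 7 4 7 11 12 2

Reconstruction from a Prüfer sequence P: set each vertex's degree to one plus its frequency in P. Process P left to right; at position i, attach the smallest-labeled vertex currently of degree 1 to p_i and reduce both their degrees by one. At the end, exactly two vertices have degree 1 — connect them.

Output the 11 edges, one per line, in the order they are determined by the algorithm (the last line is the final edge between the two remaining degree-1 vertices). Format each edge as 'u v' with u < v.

Answer: 3 11
1 5
1 6
6 10
7 8
4 9
4 7
7 11
10 12
2 11
2 12

Derivation:
Initial degrees: {1:2, 2:2, 3:1, 4:2, 5:1, 6:2, 7:3, 8:1, 9:1, 10:2, 11:3, 12:2}
Step 1: smallest deg-1 vertex = 3, p_1 = 11. Add edge {3,11}. Now deg[3]=0, deg[11]=2.
Step 2: smallest deg-1 vertex = 5, p_2 = 1. Add edge {1,5}. Now deg[5]=0, deg[1]=1.
Step 3: smallest deg-1 vertex = 1, p_3 = 6. Add edge {1,6}. Now deg[1]=0, deg[6]=1.
Step 4: smallest deg-1 vertex = 6, p_4 = 10. Add edge {6,10}. Now deg[6]=0, deg[10]=1.
Step 5: smallest deg-1 vertex = 8, p_5 = 7. Add edge {7,8}. Now deg[8]=0, deg[7]=2.
Step 6: smallest deg-1 vertex = 9, p_6 = 4. Add edge {4,9}. Now deg[9]=0, deg[4]=1.
Step 7: smallest deg-1 vertex = 4, p_7 = 7. Add edge {4,7}. Now deg[4]=0, deg[7]=1.
Step 8: smallest deg-1 vertex = 7, p_8 = 11. Add edge {7,11}. Now deg[7]=0, deg[11]=1.
Step 9: smallest deg-1 vertex = 10, p_9 = 12. Add edge {10,12}. Now deg[10]=0, deg[12]=1.
Step 10: smallest deg-1 vertex = 11, p_10 = 2. Add edge {2,11}. Now deg[11]=0, deg[2]=1.
Final: two remaining deg-1 vertices are 2, 12. Add edge {2,12}.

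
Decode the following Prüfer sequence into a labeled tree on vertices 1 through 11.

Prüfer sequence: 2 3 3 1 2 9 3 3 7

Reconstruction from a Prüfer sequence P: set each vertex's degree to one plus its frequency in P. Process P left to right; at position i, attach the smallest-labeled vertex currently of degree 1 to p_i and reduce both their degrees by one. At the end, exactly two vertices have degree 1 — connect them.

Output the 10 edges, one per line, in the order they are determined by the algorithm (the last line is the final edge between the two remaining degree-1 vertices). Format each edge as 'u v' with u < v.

Initial degrees: {1:2, 2:3, 3:5, 4:1, 5:1, 6:1, 7:2, 8:1, 9:2, 10:1, 11:1}
Step 1: smallest deg-1 vertex = 4, p_1 = 2. Add edge {2,4}. Now deg[4]=0, deg[2]=2.
Step 2: smallest deg-1 vertex = 5, p_2 = 3. Add edge {3,5}. Now deg[5]=0, deg[3]=4.
Step 3: smallest deg-1 vertex = 6, p_3 = 3. Add edge {3,6}. Now deg[6]=0, deg[3]=3.
Step 4: smallest deg-1 vertex = 8, p_4 = 1. Add edge {1,8}. Now deg[8]=0, deg[1]=1.
Step 5: smallest deg-1 vertex = 1, p_5 = 2. Add edge {1,2}. Now deg[1]=0, deg[2]=1.
Step 6: smallest deg-1 vertex = 2, p_6 = 9. Add edge {2,9}. Now deg[2]=0, deg[9]=1.
Step 7: smallest deg-1 vertex = 9, p_7 = 3. Add edge {3,9}. Now deg[9]=0, deg[3]=2.
Step 8: smallest deg-1 vertex = 10, p_8 = 3. Add edge {3,10}. Now deg[10]=0, deg[3]=1.
Step 9: smallest deg-1 vertex = 3, p_9 = 7. Add edge {3,7}. Now deg[3]=0, deg[7]=1.
Final: two remaining deg-1 vertices are 7, 11. Add edge {7,11}.

Answer: 2 4
3 5
3 6
1 8
1 2
2 9
3 9
3 10
3 7
7 11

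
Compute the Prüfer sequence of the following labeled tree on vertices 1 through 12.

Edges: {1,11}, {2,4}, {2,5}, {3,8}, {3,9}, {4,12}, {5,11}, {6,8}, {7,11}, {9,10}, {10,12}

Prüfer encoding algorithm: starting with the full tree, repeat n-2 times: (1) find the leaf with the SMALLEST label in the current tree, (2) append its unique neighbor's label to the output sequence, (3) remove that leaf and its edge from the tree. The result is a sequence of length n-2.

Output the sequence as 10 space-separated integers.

Step 1: leaves = {1,6,7}. Remove smallest leaf 1, emit neighbor 11.
Step 2: leaves = {6,7}. Remove smallest leaf 6, emit neighbor 8.
Step 3: leaves = {7,8}. Remove smallest leaf 7, emit neighbor 11.
Step 4: leaves = {8,11}. Remove smallest leaf 8, emit neighbor 3.
Step 5: leaves = {3,11}. Remove smallest leaf 3, emit neighbor 9.
Step 6: leaves = {9,11}. Remove smallest leaf 9, emit neighbor 10.
Step 7: leaves = {10,11}. Remove smallest leaf 10, emit neighbor 12.
Step 8: leaves = {11,12}. Remove smallest leaf 11, emit neighbor 5.
Step 9: leaves = {5,12}. Remove smallest leaf 5, emit neighbor 2.
Step 10: leaves = {2,12}. Remove smallest leaf 2, emit neighbor 4.
Done: 2 vertices remain (4, 12). Sequence = [11 8 11 3 9 10 12 5 2 4]

Answer: 11 8 11 3 9 10 12 5 2 4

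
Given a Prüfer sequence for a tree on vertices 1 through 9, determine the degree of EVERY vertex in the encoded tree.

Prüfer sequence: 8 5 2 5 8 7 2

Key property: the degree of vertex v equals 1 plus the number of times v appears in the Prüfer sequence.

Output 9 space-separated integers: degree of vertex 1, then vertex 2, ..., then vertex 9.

Answer: 1 3 1 1 3 1 2 3 1

Derivation:
p_1 = 8: count[8] becomes 1
p_2 = 5: count[5] becomes 1
p_3 = 2: count[2] becomes 1
p_4 = 5: count[5] becomes 2
p_5 = 8: count[8] becomes 2
p_6 = 7: count[7] becomes 1
p_7 = 2: count[2] becomes 2
Degrees (1 + count): deg[1]=1+0=1, deg[2]=1+2=3, deg[3]=1+0=1, deg[4]=1+0=1, deg[5]=1+2=3, deg[6]=1+0=1, deg[7]=1+1=2, deg[8]=1+2=3, deg[9]=1+0=1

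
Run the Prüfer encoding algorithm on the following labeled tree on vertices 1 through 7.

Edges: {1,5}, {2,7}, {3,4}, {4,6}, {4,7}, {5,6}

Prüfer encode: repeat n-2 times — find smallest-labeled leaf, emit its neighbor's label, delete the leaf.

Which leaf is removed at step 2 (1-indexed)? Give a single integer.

Answer: 2

Derivation:
Step 1: current leaves = {1,2,3}. Remove leaf 1 (neighbor: 5).
Step 2: current leaves = {2,3,5}. Remove leaf 2 (neighbor: 7).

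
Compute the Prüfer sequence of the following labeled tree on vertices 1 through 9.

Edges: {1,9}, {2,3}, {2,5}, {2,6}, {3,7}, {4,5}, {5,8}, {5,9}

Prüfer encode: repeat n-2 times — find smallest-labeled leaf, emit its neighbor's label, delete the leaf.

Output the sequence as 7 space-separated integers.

Answer: 9 5 2 3 2 5 5

Derivation:
Step 1: leaves = {1,4,6,7,8}. Remove smallest leaf 1, emit neighbor 9.
Step 2: leaves = {4,6,7,8,9}. Remove smallest leaf 4, emit neighbor 5.
Step 3: leaves = {6,7,8,9}. Remove smallest leaf 6, emit neighbor 2.
Step 4: leaves = {7,8,9}. Remove smallest leaf 7, emit neighbor 3.
Step 5: leaves = {3,8,9}. Remove smallest leaf 3, emit neighbor 2.
Step 6: leaves = {2,8,9}. Remove smallest leaf 2, emit neighbor 5.
Step 7: leaves = {8,9}. Remove smallest leaf 8, emit neighbor 5.
Done: 2 vertices remain (5, 9). Sequence = [9 5 2 3 2 5 5]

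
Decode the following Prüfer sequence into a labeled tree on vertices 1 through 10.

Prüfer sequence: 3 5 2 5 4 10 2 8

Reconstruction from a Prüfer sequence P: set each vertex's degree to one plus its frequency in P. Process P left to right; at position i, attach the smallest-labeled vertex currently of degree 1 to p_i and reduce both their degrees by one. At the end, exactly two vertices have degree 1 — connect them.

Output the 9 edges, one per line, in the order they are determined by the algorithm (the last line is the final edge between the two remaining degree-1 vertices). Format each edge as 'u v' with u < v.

Initial degrees: {1:1, 2:3, 3:2, 4:2, 5:3, 6:1, 7:1, 8:2, 9:1, 10:2}
Step 1: smallest deg-1 vertex = 1, p_1 = 3. Add edge {1,3}. Now deg[1]=0, deg[3]=1.
Step 2: smallest deg-1 vertex = 3, p_2 = 5. Add edge {3,5}. Now deg[3]=0, deg[5]=2.
Step 3: smallest deg-1 vertex = 6, p_3 = 2. Add edge {2,6}. Now deg[6]=0, deg[2]=2.
Step 4: smallest deg-1 vertex = 7, p_4 = 5. Add edge {5,7}. Now deg[7]=0, deg[5]=1.
Step 5: smallest deg-1 vertex = 5, p_5 = 4. Add edge {4,5}. Now deg[5]=0, deg[4]=1.
Step 6: smallest deg-1 vertex = 4, p_6 = 10. Add edge {4,10}. Now deg[4]=0, deg[10]=1.
Step 7: smallest deg-1 vertex = 9, p_7 = 2. Add edge {2,9}. Now deg[9]=0, deg[2]=1.
Step 8: smallest deg-1 vertex = 2, p_8 = 8. Add edge {2,8}. Now deg[2]=0, deg[8]=1.
Final: two remaining deg-1 vertices are 8, 10. Add edge {8,10}.

Answer: 1 3
3 5
2 6
5 7
4 5
4 10
2 9
2 8
8 10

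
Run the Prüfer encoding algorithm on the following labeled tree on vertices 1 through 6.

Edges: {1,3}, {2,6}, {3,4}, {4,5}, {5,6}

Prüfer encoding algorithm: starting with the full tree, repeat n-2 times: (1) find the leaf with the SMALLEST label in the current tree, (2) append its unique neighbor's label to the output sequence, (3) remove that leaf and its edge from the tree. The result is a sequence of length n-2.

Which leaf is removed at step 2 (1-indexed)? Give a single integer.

Step 1: current leaves = {1,2}. Remove leaf 1 (neighbor: 3).
Step 2: current leaves = {2,3}. Remove leaf 2 (neighbor: 6).

Answer: 2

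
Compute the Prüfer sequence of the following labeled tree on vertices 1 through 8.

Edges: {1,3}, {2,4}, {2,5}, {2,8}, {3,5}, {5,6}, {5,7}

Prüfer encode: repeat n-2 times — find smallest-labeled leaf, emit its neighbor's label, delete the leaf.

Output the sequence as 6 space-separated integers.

Step 1: leaves = {1,4,6,7,8}. Remove smallest leaf 1, emit neighbor 3.
Step 2: leaves = {3,4,6,7,8}. Remove smallest leaf 3, emit neighbor 5.
Step 3: leaves = {4,6,7,8}. Remove smallest leaf 4, emit neighbor 2.
Step 4: leaves = {6,7,8}. Remove smallest leaf 6, emit neighbor 5.
Step 5: leaves = {7,8}. Remove smallest leaf 7, emit neighbor 5.
Step 6: leaves = {5,8}. Remove smallest leaf 5, emit neighbor 2.
Done: 2 vertices remain (2, 8). Sequence = [3 5 2 5 5 2]

Answer: 3 5 2 5 5 2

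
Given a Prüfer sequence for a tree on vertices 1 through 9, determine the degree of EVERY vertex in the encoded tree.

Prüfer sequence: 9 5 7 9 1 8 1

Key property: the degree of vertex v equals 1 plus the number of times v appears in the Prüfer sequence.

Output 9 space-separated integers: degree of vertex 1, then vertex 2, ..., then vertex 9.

Answer: 3 1 1 1 2 1 2 2 3

Derivation:
p_1 = 9: count[9] becomes 1
p_2 = 5: count[5] becomes 1
p_3 = 7: count[7] becomes 1
p_4 = 9: count[9] becomes 2
p_5 = 1: count[1] becomes 1
p_6 = 8: count[8] becomes 1
p_7 = 1: count[1] becomes 2
Degrees (1 + count): deg[1]=1+2=3, deg[2]=1+0=1, deg[3]=1+0=1, deg[4]=1+0=1, deg[5]=1+1=2, deg[6]=1+0=1, deg[7]=1+1=2, deg[8]=1+1=2, deg[9]=1+2=3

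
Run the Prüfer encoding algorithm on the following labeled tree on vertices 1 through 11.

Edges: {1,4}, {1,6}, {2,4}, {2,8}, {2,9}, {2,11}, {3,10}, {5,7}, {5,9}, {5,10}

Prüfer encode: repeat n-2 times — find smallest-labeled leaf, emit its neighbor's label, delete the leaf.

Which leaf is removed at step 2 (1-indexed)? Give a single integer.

Answer: 6

Derivation:
Step 1: current leaves = {3,6,7,8,11}. Remove leaf 3 (neighbor: 10).
Step 2: current leaves = {6,7,8,10,11}. Remove leaf 6 (neighbor: 1).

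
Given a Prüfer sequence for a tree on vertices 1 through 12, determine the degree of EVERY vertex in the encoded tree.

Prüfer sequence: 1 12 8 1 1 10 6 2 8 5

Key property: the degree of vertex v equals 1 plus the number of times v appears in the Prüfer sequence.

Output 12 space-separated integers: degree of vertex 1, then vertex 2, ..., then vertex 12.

Answer: 4 2 1 1 2 2 1 3 1 2 1 2

Derivation:
p_1 = 1: count[1] becomes 1
p_2 = 12: count[12] becomes 1
p_3 = 8: count[8] becomes 1
p_4 = 1: count[1] becomes 2
p_5 = 1: count[1] becomes 3
p_6 = 10: count[10] becomes 1
p_7 = 6: count[6] becomes 1
p_8 = 2: count[2] becomes 1
p_9 = 8: count[8] becomes 2
p_10 = 5: count[5] becomes 1
Degrees (1 + count): deg[1]=1+3=4, deg[2]=1+1=2, deg[3]=1+0=1, deg[4]=1+0=1, deg[5]=1+1=2, deg[6]=1+1=2, deg[7]=1+0=1, deg[8]=1+2=3, deg[9]=1+0=1, deg[10]=1+1=2, deg[11]=1+0=1, deg[12]=1+1=2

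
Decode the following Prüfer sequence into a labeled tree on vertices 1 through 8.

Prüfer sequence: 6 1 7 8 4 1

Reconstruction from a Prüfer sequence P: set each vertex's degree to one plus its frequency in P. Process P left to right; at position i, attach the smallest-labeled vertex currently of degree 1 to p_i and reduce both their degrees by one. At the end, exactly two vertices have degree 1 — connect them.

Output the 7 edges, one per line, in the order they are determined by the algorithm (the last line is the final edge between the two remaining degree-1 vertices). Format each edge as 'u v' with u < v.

Initial degrees: {1:3, 2:1, 3:1, 4:2, 5:1, 6:2, 7:2, 8:2}
Step 1: smallest deg-1 vertex = 2, p_1 = 6. Add edge {2,6}. Now deg[2]=0, deg[6]=1.
Step 2: smallest deg-1 vertex = 3, p_2 = 1. Add edge {1,3}. Now deg[3]=0, deg[1]=2.
Step 3: smallest deg-1 vertex = 5, p_3 = 7. Add edge {5,7}. Now deg[5]=0, deg[7]=1.
Step 4: smallest deg-1 vertex = 6, p_4 = 8. Add edge {6,8}. Now deg[6]=0, deg[8]=1.
Step 5: smallest deg-1 vertex = 7, p_5 = 4. Add edge {4,7}. Now deg[7]=0, deg[4]=1.
Step 6: smallest deg-1 vertex = 4, p_6 = 1. Add edge {1,4}. Now deg[4]=0, deg[1]=1.
Final: two remaining deg-1 vertices are 1, 8. Add edge {1,8}.

Answer: 2 6
1 3
5 7
6 8
4 7
1 4
1 8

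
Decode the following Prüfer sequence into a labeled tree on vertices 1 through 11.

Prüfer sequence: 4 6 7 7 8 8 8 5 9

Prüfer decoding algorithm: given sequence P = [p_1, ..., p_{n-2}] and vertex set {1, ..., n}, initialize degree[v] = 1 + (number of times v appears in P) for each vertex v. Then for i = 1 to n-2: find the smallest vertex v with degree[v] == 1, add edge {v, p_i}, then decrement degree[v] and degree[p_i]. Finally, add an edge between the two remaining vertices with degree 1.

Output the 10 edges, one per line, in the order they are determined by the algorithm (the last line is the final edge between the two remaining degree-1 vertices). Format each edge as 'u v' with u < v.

Answer: 1 4
2 6
3 7
4 7
6 8
7 8
8 10
5 8
5 9
9 11

Derivation:
Initial degrees: {1:1, 2:1, 3:1, 4:2, 5:2, 6:2, 7:3, 8:4, 9:2, 10:1, 11:1}
Step 1: smallest deg-1 vertex = 1, p_1 = 4. Add edge {1,4}. Now deg[1]=0, deg[4]=1.
Step 2: smallest deg-1 vertex = 2, p_2 = 6. Add edge {2,6}. Now deg[2]=0, deg[6]=1.
Step 3: smallest deg-1 vertex = 3, p_3 = 7. Add edge {3,7}. Now deg[3]=0, deg[7]=2.
Step 4: smallest deg-1 vertex = 4, p_4 = 7. Add edge {4,7}. Now deg[4]=0, deg[7]=1.
Step 5: smallest deg-1 vertex = 6, p_5 = 8. Add edge {6,8}. Now deg[6]=0, deg[8]=3.
Step 6: smallest deg-1 vertex = 7, p_6 = 8. Add edge {7,8}. Now deg[7]=0, deg[8]=2.
Step 7: smallest deg-1 vertex = 10, p_7 = 8. Add edge {8,10}. Now deg[10]=0, deg[8]=1.
Step 8: smallest deg-1 vertex = 8, p_8 = 5. Add edge {5,8}. Now deg[8]=0, deg[5]=1.
Step 9: smallest deg-1 vertex = 5, p_9 = 9. Add edge {5,9}. Now deg[5]=0, deg[9]=1.
Final: two remaining deg-1 vertices are 9, 11. Add edge {9,11}.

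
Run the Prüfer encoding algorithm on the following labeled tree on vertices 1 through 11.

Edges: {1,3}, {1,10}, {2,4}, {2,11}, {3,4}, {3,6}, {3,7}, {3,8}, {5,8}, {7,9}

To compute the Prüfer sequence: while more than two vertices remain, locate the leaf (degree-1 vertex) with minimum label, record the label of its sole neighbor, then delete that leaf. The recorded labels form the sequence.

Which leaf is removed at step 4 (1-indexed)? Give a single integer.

Answer: 9

Derivation:
Step 1: current leaves = {5,6,9,10,11}. Remove leaf 5 (neighbor: 8).
Step 2: current leaves = {6,8,9,10,11}. Remove leaf 6 (neighbor: 3).
Step 3: current leaves = {8,9,10,11}. Remove leaf 8 (neighbor: 3).
Step 4: current leaves = {9,10,11}. Remove leaf 9 (neighbor: 7).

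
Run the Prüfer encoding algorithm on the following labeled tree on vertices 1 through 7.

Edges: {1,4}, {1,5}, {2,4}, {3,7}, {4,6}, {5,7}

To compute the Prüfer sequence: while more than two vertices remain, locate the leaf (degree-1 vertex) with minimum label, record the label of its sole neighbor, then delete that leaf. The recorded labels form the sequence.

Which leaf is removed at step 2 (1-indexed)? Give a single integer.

Answer: 3

Derivation:
Step 1: current leaves = {2,3,6}. Remove leaf 2 (neighbor: 4).
Step 2: current leaves = {3,6}. Remove leaf 3 (neighbor: 7).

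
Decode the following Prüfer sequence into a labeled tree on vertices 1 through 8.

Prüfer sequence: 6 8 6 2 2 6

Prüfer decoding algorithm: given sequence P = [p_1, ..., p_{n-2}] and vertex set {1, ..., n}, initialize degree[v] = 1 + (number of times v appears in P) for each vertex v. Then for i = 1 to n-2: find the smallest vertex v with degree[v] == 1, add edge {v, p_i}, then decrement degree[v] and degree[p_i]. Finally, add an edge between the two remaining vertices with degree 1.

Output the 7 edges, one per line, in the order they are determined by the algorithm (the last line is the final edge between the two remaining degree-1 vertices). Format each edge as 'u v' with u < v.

Answer: 1 6
3 8
4 6
2 5
2 7
2 6
6 8

Derivation:
Initial degrees: {1:1, 2:3, 3:1, 4:1, 5:1, 6:4, 7:1, 8:2}
Step 1: smallest deg-1 vertex = 1, p_1 = 6. Add edge {1,6}. Now deg[1]=0, deg[6]=3.
Step 2: smallest deg-1 vertex = 3, p_2 = 8. Add edge {3,8}. Now deg[3]=0, deg[8]=1.
Step 3: smallest deg-1 vertex = 4, p_3 = 6. Add edge {4,6}. Now deg[4]=0, deg[6]=2.
Step 4: smallest deg-1 vertex = 5, p_4 = 2. Add edge {2,5}. Now deg[5]=0, deg[2]=2.
Step 5: smallest deg-1 vertex = 7, p_5 = 2. Add edge {2,7}. Now deg[7]=0, deg[2]=1.
Step 6: smallest deg-1 vertex = 2, p_6 = 6. Add edge {2,6}. Now deg[2]=0, deg[6]=1.
Final: two remaining deg-1 vertices are 6, 8. Add edge {6,8}.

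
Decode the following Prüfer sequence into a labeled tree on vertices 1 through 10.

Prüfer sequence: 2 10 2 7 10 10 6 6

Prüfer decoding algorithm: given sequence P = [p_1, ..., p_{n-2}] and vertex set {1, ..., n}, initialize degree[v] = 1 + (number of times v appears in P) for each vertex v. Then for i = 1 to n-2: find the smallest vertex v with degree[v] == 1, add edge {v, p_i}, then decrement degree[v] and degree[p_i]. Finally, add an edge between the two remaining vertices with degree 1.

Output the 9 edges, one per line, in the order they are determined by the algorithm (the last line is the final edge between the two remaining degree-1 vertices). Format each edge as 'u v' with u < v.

Initial degrees: {1:1, 2:3, 3:1, 4:1, 5:1, 6:3, 7:2, 8:1, 9:1, 10:4}
Step 1: smallest deg-1 vertex = 1, p_1 = 2. Add edge {1,2}. Now deg[1]=0, deg[2]=2.
Step 2: smallest deg-1 vertex = 3, p_2 = 10. Add edge {3,10}. Now deg[3]=0, deg[10]=3.
Step 3: smallest deg-1 vertex = 4, p_3 = 2. Add edge {2,4}. Now deg[4]=0, deg[2]=1.
Step 4: smallest deg-1 vertex = 2, p_4 = 7. Add edge {2,7}. Now deg[2]=0, deg[7]=1.
Step 5: smallest deg-1 vertex = 5, p_5 = 10. Add edge {5,10}. Now deg[5]=0, deg[10]=2.
Step 6: smallest deg-1 vertex = 7, p_6 = 10. Add edge {7,10}. Now deg[7]=0, deg[10]=1.
Step 7: smallest deg-1 vertex = 8, p_7 = 6. Add edge {6,8}. Now deg[8]=0, deg[6]=2.
Step 8: smallest deg-1 vertex = 9, p_8 = 6. Add edge {6,9}. Now deg[9]=0, deg[6]=1.
Final: two remaining deg-1 vertices are 6, 10. Add edge {6,10}.

Answer: 1 2
3 10
2 4
2 7
5 10
7 10
6 8
6 9
6 10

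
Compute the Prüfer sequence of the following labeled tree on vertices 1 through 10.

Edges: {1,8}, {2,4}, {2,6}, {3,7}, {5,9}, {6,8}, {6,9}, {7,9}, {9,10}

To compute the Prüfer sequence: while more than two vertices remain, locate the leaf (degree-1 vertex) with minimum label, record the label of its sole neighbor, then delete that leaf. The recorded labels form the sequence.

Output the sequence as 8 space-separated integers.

Step 1: leaves = {1,3,4,5,10}. Remove smallest leaf 1, emit neighbor 8.
Step 2: leaves = {3,4,5,8,10}. Remove smallest leaf 3, emit neighbor 7.
Step 3: leaves = {4,5,7,8,10}. Remove smallest leaf 4, emit neighbor 2.
Step 4: leaves = {2,5,7,8,10}. Remove smallest leaf 2, emit neighbor 6.
Step 5: leaves = {5,7,8,10}. Remove smallest leaf 5, emit neighbor 9.
Step 6: leaves = {7,8,10}. Remove smallest leaf 7, emit neighbor 9.
Step 7: leaves = {8,10}. Remove smallest leaf 8, emit neighbor 6.
Step 8: leaves = {6,10}. Remove smallest leaf 6, emit neighbor 9.
Done: 2 vertices remain (9, 10). Sequence = [8 7 2 6 9 9 6 9]

Answer: 8 7 2 6 9 9 6 9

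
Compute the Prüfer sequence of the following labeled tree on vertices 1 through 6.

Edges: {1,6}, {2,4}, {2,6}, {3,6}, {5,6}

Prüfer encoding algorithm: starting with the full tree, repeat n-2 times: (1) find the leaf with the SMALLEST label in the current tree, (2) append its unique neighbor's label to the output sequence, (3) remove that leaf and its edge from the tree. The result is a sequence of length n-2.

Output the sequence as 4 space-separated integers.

Step 1: leaves = {1,3,4,5}. Remove smallest leaf 1, emit neighbor 6.
Step 2: leaves = {3,4,5}. Remove smallest leaf 3, emit neighbor 6.
Step 3: leaves = {4,5}. Remove smallest leaf 4, emit neighbor 2.
Step 4: leaves = {2,5}. Remove smallest leaf 2, emit neighbor 6.
Done: 2 vertices remain (5, 6). Sequence = [6 6 2 6]

Answer: 6 6 2 6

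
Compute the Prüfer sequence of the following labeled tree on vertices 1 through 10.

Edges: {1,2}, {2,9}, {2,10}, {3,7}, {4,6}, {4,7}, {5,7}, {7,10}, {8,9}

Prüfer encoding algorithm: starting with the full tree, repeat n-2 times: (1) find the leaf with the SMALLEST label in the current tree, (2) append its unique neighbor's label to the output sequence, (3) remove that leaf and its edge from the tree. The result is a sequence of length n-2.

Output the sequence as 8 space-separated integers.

Step 1: leaves = {1,3,5,6,8}. Remove smallest leaf 1, emit neighbor 2.
Step 2: leaves = {3,5,6,8}. Remove smallest leaf 3, emit neighbor 7.
Step 3: leaves = {5,6,8}. Remove smallest leaf 5, emit neighbor 7.
Step 4: leaves = {6,8}. Remove smallest leaf 6, emit neighbor 4.
Step 5: leaves = {4,8}. Remove smallest leaf 4, emit neighbor 7.
Step 6: leaves = {7,8}. Remove smallest leaf 7, emit neighbor 10.
Step 7: leaves = {8,10}. Remove smallest leaf 8, emit neighbor 9.
Step 8: leaves = {9,10}. Remove smallest leaf 9, emit neighbor 2.
Done: 2 vertices remain (2, 10). Sequence = [2 7 7 4 7 10 9 2]

Answer: 2 7 7 4 7 10 9 2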